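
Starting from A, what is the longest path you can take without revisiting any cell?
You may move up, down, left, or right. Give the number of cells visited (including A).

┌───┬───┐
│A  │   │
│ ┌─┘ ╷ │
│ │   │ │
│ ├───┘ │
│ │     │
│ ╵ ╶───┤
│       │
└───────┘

Finding longest simple path using DFS:
Start: (0, 0)
Longest path visits 13 cells
Path: A → down → down → down → right → up → right → right → up → up → left → down → left

Solution:

┌───┬───┐
│A  │↓ ↰│
│ ┌─┘ ╷ │
│↓│B ↲│↑│
│ ├───┘ │
│↓│↱ → ↑│
│ ╵ ╶───┤
│↳ ↑    │
└───────┘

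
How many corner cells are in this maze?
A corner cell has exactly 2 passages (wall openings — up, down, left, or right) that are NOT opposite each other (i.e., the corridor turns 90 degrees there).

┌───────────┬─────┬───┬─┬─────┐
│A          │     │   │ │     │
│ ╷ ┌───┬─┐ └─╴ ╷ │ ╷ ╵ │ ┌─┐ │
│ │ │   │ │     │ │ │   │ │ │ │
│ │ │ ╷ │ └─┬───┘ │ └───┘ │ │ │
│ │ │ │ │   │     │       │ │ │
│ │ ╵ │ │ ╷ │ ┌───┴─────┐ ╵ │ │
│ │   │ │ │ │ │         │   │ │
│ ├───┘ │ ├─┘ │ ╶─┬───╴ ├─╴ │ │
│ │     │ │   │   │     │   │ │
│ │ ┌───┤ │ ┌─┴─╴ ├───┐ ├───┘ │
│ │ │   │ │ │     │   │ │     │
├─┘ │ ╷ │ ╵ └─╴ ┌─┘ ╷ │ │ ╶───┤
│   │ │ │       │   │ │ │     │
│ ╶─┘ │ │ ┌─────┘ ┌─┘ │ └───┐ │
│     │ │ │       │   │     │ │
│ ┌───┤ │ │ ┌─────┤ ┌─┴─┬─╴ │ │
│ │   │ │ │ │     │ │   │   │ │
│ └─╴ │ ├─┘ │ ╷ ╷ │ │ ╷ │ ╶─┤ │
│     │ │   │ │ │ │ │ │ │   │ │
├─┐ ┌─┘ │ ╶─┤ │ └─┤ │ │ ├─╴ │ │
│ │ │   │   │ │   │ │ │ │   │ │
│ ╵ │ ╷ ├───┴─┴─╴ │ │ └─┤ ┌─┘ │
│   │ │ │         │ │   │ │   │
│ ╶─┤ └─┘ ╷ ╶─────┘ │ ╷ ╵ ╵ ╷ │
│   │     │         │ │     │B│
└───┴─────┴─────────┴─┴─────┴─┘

Counting corner cells (2 non-opposite passages):
Total corners: 81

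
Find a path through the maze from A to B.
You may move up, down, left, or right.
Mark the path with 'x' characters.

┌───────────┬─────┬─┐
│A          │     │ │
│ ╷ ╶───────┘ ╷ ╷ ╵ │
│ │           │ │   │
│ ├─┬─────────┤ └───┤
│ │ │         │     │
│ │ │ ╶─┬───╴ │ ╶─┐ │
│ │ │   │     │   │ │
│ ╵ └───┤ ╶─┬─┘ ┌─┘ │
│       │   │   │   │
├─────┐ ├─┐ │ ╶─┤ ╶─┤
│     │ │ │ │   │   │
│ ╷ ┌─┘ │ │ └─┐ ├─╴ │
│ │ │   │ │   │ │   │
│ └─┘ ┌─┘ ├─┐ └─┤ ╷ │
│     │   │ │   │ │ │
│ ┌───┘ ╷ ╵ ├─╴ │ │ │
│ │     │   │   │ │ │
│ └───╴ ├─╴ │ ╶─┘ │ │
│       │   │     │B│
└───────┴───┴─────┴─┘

Finding the shortest path through the maze:
Path length: 22 steps
Directions: right → down → right → right → right → right → right → up → right → down → down → right → right → down → down → left → down → right → down → down → down → down

Solution:

┌───────────┬─────┬─┐
│A x        │x x  │ │
│ ╷ ╶───────┘ ╷ ╷ ╵ │
│ │x x x x x x│x│   │
│ ├─┬─────────┤ └───┤
│ │ │         │x x x│
│ │ │ ╶─┬───╴ │ ╶─┐ │
│ │ │   │     │   │x│
│ ╵ └───┤ ╶─┬─┘ ┌─┘ │
│       │   │   │x x│
├─────┐ ├─┐ │ ╶─┤ ╶─┤
│     │ │ │ │   │x x│
│ ╷ ┌─┘ │ │ └─┐ ├─╴ │
│ │ │   │ │   │ │  x│
│ └─┘ ┌─┘ ├─┐ └─┤ ╷ │
│     │   │ │   │ │x│
│ ┌───┘ ╷ ╵ ├─╴ │ │ │
│ │     │   │   │ │x│
│ └───╴ ├─╴ │ ╶─┘ │ │
│       │   │     │B│
└───────┴───┴─────┴─┘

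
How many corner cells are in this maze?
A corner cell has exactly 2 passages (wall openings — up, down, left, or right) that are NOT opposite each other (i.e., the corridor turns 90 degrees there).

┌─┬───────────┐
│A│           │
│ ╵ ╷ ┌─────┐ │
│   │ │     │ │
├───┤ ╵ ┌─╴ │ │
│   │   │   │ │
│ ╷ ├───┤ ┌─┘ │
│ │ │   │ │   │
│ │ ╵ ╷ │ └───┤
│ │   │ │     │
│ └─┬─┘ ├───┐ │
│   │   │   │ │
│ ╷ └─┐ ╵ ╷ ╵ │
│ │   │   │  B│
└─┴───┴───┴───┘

Counting corner cells (2 non-opposite passages):
Total corners: 27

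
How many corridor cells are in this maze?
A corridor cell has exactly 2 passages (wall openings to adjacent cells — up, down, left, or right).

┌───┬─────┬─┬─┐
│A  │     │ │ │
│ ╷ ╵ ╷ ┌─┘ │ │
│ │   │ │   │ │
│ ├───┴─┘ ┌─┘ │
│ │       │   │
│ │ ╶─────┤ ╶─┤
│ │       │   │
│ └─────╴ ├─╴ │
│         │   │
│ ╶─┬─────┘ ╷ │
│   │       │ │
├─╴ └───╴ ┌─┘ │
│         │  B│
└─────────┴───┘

Counting cells with exactly 2 passages:
Total corridor cells: 37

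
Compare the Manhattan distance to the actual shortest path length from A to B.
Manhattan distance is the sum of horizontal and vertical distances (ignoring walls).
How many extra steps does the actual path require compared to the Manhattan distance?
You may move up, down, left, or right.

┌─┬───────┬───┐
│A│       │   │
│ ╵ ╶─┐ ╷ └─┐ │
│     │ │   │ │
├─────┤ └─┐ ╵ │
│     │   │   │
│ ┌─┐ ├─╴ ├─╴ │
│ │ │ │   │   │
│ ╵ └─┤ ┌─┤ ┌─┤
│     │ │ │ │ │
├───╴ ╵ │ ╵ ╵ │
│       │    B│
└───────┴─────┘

Manhattan distance: |5 - 0| + |6 - 0| = 11
Actual path length: 15
Extra steps: 15 - 11 = 4

Solution:

┌─┬───────┬───┐
│A│↱ → → ↓│   │
│ ╵ ╶─┐ ╷ └─┐ │
│↳ ↑  │ │↳ ↓│ │
├─────┤ └─┐ ╵ │
│     │   │↳ ↓│
│ ┌─┐ ├─╴ ├─╴ │
│ │ │ │   │↓ ↲│
│ ╵ └─┤ ┌─┤ ┌─┤
│     │ │ │↓│ │
├───╴ ╵ │ ╵ ╵ │
│       │  ↳ B│
└───────┴─────┘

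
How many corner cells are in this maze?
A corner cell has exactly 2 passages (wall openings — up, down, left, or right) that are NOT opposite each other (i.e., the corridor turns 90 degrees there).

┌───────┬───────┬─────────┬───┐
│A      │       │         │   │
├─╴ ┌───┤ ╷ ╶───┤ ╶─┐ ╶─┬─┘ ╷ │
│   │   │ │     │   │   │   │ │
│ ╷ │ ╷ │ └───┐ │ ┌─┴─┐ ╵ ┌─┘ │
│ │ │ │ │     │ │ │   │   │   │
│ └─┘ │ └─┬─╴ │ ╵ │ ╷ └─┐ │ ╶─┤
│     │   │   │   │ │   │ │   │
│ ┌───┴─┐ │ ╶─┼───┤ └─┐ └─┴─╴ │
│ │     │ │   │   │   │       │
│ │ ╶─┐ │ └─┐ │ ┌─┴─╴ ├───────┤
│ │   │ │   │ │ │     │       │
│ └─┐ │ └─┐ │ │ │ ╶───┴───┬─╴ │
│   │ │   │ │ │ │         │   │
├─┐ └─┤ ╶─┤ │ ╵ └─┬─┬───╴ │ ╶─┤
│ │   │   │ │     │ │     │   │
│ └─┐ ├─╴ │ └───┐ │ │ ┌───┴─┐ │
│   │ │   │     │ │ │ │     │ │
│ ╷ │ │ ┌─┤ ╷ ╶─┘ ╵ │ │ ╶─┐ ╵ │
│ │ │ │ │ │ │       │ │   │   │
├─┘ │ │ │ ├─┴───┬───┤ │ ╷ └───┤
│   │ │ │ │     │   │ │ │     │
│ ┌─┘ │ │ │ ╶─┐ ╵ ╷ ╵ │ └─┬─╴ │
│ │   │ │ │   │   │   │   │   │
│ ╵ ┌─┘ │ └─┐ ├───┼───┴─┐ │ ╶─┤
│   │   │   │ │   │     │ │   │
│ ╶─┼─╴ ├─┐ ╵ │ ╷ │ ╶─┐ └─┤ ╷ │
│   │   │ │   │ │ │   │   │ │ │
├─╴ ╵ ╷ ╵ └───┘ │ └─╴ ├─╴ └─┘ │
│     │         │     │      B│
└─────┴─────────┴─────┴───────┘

Counting corner cells (2 non-opposite passages):
Total corners: 116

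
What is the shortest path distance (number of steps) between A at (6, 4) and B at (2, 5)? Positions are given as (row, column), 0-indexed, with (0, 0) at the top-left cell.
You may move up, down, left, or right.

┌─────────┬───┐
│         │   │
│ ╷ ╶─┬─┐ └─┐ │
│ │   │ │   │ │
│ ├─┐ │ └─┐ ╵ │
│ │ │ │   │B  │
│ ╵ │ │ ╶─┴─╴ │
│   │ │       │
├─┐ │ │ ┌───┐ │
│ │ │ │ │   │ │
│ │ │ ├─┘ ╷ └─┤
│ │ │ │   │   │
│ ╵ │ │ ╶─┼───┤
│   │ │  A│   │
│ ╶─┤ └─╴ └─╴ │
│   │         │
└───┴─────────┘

Finding path from (6, 4) to (2, 5):
Path: (6,4) → (7,4) → (7,3) → (7,2) → (6,2) → (5,2) → (4,2) → (3,2) → (2,2) → (1,2) → (1,1) → (0,1) → (0,2) → (0,3) → (0,4) → (1,4) → (1,5) → (2,5)
Distance: 17 steps

Solution:

┌─────────┬───┐
│  ↱ → → ↓│   │
│ ╷ ╶─┬─┐ └─┐ │
│ │↑ ↰│ │↳ ↓│ │
│ ├─┐ │ └─┐ ╵ │
│ │ │↑│   │B  │
│ ╵ │ │ ╶─┴─╴ │
│   │↑│       │
├─┐ │ │ ┌───┐ │
│ │ │↑│ │   │ │
│ │ │ ├─┘ ╷ └─┤
│ │ │↑│   │   │
│ ╵ │ │ ╶─┼───┤
│   │↑│  A│   │
│ ╶─┤ └─╴ └─╴ │
│   │↑ ← ↲    │
└───┴─────────┘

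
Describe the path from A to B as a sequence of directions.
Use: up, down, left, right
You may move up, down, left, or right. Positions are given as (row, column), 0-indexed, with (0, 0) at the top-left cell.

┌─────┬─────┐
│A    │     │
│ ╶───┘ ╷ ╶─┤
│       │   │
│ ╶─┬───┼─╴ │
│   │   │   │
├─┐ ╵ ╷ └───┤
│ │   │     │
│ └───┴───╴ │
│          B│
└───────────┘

Finding the path and converting it to directions:
Path through cells: (0,0) → (1,0) → (2,0) → (2,1) → (3,1) → (3,2) → (2,2) → (2,3) → (3,3) → (3,4) → (3,5) → (4,5)
Directions: down, down, right, down, right, up, right, down, right, right, down

Solution:

┌─────┬─────┐
│A    │     │
│ ╶───┘ ╷ ╶─┤
│↓      │   │
│ ╶─┬───┼─╴ │
│↳ ↓│↱ ↓│   │
├─┐ ╵ ╷ └───┤
│ │↳ ↑│↳ → ↓│
│ └───┴───╴ │
│          B│
└───────────┘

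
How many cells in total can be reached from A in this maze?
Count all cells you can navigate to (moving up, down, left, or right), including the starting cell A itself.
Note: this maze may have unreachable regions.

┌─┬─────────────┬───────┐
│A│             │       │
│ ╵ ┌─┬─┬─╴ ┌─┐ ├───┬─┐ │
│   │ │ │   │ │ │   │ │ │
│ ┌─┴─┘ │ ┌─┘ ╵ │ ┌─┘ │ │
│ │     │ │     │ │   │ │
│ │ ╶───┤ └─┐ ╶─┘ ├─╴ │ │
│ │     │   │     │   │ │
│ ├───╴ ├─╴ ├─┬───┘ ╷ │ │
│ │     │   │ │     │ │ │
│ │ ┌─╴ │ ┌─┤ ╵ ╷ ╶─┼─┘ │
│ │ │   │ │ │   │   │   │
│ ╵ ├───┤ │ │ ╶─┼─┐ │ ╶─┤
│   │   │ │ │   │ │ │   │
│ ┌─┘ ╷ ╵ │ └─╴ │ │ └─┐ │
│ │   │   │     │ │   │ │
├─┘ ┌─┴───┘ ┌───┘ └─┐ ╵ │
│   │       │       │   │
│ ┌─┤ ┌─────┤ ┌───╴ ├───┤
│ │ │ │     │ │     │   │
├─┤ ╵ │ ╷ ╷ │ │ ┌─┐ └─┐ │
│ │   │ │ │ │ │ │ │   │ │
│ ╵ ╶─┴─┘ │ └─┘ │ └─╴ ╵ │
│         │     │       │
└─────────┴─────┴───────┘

Using BFS/flood-fill to find all reachable cells from A:
Maze size: 12 × 12 = 144 total cells
85 cell(s) are walled off and cannot be reached from A.
Reachable cells: 59

Reachable region (· marks reachable cells):

┌─┬─────────────┬───────┐
│A│· · · · · · ·│       │
│ ╵ ┌─┬─┬─╴ ┌─┐ ├───┬─┐ │
│· ·│ │·│· ·│·│·│· ·│ │ │
│ ┌─┴─┘ │ ┌─┘ ╵ │ ┌─┘ │ │
│·│· · ·│·│· · ·│·│   │ │
│ │ ╶───┤ └─┐ ╶─┘ ├─╴ │ │
│·│· · ·│· ·│· · ·│   │ │
│ ├───╴ ├─╴ ├─┬───┘ ╷ │ │
│·│· · ·│· ·│ │     │ │ │
│ │ ┌─╴ │ ┌─┤ ╵ ╷ ╶─┼─┘ │
│·│·│· ·│·│ │   │   │   │
│ ╵ ├───┤ │ │ ╶─┼─┐ │ ╶─┤
│· ·│· ·│·│ │   │ │ │   │
│ ┌─┘ ╷ ╵ │ └─╴ │ │ └─┐ │
│·│· ·│· ·│     │ │   │ │
├─┘ ┌─┴───┘ ┌───┘ └─┐ ╵ │
│· ·│       │       │   │
│ ┌─┤ ┌─────┤ ┌───╴ ├───┤
│·│ │ │     │ │     │   │
├─┤ ╵ │ ╷ ╷ │ │ ┌─┐ └─┐ │
│ │   │ │ │ │ │ │ │   │ │
│ ╵ ╶─┴─┘ │ └─┘ │ └─╴ ╵ │
│         │     │       │
└─────────┴─────┴───────┘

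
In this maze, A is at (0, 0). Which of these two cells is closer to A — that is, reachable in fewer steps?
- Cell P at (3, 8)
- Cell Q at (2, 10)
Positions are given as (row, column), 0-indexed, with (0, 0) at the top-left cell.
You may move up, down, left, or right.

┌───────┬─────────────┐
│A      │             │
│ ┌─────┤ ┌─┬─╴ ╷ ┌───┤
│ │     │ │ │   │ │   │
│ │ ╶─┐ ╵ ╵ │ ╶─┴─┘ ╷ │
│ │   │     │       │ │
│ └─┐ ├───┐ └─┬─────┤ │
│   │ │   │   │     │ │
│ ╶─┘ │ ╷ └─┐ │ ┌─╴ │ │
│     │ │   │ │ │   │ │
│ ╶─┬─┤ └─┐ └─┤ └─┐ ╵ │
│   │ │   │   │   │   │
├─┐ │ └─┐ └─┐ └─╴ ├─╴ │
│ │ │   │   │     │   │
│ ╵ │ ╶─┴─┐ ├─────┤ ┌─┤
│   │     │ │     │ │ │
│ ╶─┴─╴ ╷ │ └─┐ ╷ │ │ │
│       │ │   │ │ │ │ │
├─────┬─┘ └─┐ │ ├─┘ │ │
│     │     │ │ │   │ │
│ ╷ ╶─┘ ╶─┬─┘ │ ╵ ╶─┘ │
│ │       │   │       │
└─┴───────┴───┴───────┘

Shortest path A → P at (3, 8): 35 steps
Shortest path A → Q at (2, 10): 28 steps

Q is closer (28 steps vs 35 steps).

Path to P:

┌───────┬─────────────┐
│A      │↱ → → ↓      │
│ ┌─────┤ ┌─┬─╴ ╷ ┌───┤
│↓│↱ → ↓│↑│ │↓ ↲│ │↱ ↓│
│ │ ╶─┐ ╵ ╵ │ ╶─┴─┘ ╷ │
│↓│↑ ↰│↳ ↑  │↳ → → ↑│↓│
│ └─┐ ├───┐ └─┬─────┤ │
│↓  │↑│   │   │  P ↰│↓│
│ ╶─┘ │ ╷ └─┐ │ ┌─╴ │ │
│↳ → ↑│ │   │ │ │  ↑│↓│
│ ╶─┬─┤ └─┐ └─┤ └─┐ ╵ │
│   │ │   │   │   │↑ ↲│
├─┐ │ └─┐ └─┐ └─╴ ├─╴ │
│ │ │   │   │     │   │
│ ╵ │ ╶─┴─┐ ├─────┤ ┌─┤
│   │     │ │     │ │ │
│ ╶─┴─╴ ╷ │ └─┐ ╷ │ │ │
│       │ │   │ │ │ │ │
├─────┬─┘ └─┐ │ ├─┘ │ │
│     │     │ │ │   │ │
│ ╷ ╶─┘ ╶─┬─┘ │ ╵ ╶─┘ │
│ │       │   │       │
└─┴───────┴───┴───────┘

Path to Q:

┌───────┬─────────────┐
│A      │↱ → → ↓      │
│ ┌─────┤ ┌─┬─╴ ╷ ┌───┤
│↓│↱ → ↓│↑│ │↓ ↲│ │↱ ↓│
│ │ ╶─┐ ╵ ╵ │ ╶─┴─┘ ╷ │
│↓│↑ ↰│↳ ↑  │↳ → → ↑│Q│
│ └─┐ ├───┐ └─┬─────┤ │
│↓  │↑│   │   │     │ │
│ ╶─┘ │ ╷ └─┐ │ ┌─╴ │ │
│↳ → ↑│ │   │ │ │   │ │
│ ╶─┬─┤ └─┐ └─┤ └─┐ ╵ │
│   │ │   │   │   │   │
├─┐ │ └─┐ └─┐ └─╴ ├─╴ │
│ │ │   │   │     │   │
│ ╵ │ ╶─┴─┐ ├─────┤ ┌─┤
│   │     │ │     │ │ │
│ ╶─┴─╴ ╷ │ └─┐ ╷ │ │ │
│       │ │   │ │ │ │ │
├─────┬─┘ └─┐ │ ├─┘ │ │
│     │     │ │ │   │ │
│ ╷ ╶─┘ ╶─┬─┘ │ ╵ ╶─┘ │
│ │       │   │       │
└─┴───────┴───┴───────┘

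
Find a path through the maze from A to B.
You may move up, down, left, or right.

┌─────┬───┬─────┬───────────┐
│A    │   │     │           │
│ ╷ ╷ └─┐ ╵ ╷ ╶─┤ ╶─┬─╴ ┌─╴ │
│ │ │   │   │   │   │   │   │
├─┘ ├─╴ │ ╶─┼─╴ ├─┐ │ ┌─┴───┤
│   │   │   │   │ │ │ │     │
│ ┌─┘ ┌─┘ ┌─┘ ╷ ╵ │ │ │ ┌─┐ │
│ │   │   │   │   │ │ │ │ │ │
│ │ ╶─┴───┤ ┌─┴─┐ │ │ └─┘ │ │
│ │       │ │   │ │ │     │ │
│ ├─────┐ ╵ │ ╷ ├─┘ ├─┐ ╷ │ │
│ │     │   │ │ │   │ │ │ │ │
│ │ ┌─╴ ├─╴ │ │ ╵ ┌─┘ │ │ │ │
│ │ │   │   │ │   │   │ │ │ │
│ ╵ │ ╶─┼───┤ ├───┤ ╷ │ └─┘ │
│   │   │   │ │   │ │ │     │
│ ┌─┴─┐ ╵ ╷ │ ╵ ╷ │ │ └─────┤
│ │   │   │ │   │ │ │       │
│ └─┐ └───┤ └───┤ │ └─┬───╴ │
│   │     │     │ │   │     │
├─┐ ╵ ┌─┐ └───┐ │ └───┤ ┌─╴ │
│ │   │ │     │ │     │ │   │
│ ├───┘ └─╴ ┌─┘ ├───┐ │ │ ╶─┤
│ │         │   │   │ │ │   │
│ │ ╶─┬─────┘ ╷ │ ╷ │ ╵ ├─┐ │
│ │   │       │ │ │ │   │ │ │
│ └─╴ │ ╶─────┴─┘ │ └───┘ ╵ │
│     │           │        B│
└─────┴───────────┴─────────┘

Finding the shortest path through the maze:
Path length: 48 steps
Directions: right → down → down → left → down → down → down → down → down → right → up → up → right → right → down → left → down → right → down → right → up → right → down → down → right → right → down → down → left → down → left → left → left → down → right → right → right → right → right → up → up → right → down → down → right → right → right → right

Solution:

┌─────┬───┬─────┬───────────┐
│A ↓  │   │     │           │
│ ╷ ╷ └─┐ ╵ ╷ ╶─┤ ╶─┬─╴ ┌─╴ │
│ │↓│   │   │   │   │   │   │
├─┘ ├─╴ │ ╶─┼─╴ ├─┐ │ ┌─┴───┤
│↓ ↲│   │   │   │ │ │ │     │
│ ┌─┘ ┌─┘ ┌─┘ ╷ ╵ │ │ │ ┌─┐ │
│↓│   │   │   │   │ │ │ │ │ │
│ │ ╶─┴───┤ ┌─┴─┐ │ │ └─┘ │ │
│↓│       │ │   │ │ │     │ │
│ ├─────┐ ╵ │ ╷ ├─┘ ├─┐ ╷ │ │
│↓│↱ → ↓│   │ │ │   │ │ │ │ │
│ │ ┌─╴ ├─╴ │ │ ╵ ┌─┘ │ │ │ │
│↓│↑│↓ ↲│   │ │   │   │ │ │ │
│ ╵ │ ╶─┼───┤ ├───┤ ╷ │ └─┘ │
│↳ ↑│↳ ↓│↱ ↓│ │   │ │ │     │
│ ┌─┴─┐ ╵ ╷ │ ╵ ╷ │ │ └─────┤
│ │   │↳ ↑│↓│   │ │ │       │
│ └─┐ └───┤ └───┤ │ └─┬───╴ │
│   │     │↳ → ↓│ │   │     │
├─┐ ╵ ┌─┐ └───┐ │ └───┤ ┌─╴ │
│ │   │ │     │↓│     │ │   │
│ ├───┘ └─╴ ┌─┘ ├───┐ │ │ ╶─┤
│ │         │↓ ↲│↱ ↓│ │ │   │
│ │ ╶─┬─────┘ ╷ │ ╷ │ ╵ ├─┐ │
│ │   │↓ ← ← ↲│ │↑│↓│   │ │ │
│ └─╴ │ ╶─────┴─┘ │ └───┘ ╵ │
│     │↳ → → → → ↑│↳ → → → B│
└─────┴───────────┴─────────┘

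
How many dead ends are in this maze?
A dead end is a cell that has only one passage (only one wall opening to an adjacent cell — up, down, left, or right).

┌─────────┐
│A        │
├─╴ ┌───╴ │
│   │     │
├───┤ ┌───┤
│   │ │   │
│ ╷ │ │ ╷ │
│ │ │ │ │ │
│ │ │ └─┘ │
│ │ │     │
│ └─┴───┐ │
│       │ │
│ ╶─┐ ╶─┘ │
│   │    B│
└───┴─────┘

Checking each cell for number of passages:

Dead ends found at positions:
  (0, 0)
  (1, 0)
  (3, 3)
  (4, 1)
  (5, 3)
  (6, 1)
Total dead ends: 6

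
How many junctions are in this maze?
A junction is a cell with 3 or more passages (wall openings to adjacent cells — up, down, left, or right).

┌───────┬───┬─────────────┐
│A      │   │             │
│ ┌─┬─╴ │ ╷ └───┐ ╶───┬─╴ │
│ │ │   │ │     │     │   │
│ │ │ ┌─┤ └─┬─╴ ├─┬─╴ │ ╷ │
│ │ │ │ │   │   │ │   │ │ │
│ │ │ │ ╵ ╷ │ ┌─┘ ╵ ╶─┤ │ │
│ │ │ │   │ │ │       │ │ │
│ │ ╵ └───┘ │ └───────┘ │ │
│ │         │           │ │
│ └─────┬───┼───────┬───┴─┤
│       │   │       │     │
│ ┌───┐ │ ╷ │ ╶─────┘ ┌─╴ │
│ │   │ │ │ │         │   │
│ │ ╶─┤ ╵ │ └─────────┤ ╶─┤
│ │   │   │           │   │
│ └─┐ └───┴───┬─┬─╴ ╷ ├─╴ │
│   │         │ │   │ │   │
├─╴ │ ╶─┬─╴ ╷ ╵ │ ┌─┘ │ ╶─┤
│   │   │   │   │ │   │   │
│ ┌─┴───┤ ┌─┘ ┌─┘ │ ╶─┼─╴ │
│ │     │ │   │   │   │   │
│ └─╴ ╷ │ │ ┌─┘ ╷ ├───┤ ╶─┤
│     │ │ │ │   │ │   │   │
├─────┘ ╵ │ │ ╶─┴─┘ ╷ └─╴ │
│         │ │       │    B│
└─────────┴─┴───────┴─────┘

Checking each cell for number of passages:

Junctions found (3+ passages):
  (0, 8): 3 passages
  (1, 12): 3 passages
  (2, 4): 3 passages
  (3, 8): 3 passages
  (3, 9): 3 passages
  (4, 2): 3 passages
  (5, 0): 3 passages
  (7, 9): 3 passages
  (8, 2): 3 passages
  (8, 5): 3 passages
  (9, 6): 3 passages
  (10, 2): 3 passages
  (10, 8): 3 passages
  (12, 3): 3 passages
Total junctions: 14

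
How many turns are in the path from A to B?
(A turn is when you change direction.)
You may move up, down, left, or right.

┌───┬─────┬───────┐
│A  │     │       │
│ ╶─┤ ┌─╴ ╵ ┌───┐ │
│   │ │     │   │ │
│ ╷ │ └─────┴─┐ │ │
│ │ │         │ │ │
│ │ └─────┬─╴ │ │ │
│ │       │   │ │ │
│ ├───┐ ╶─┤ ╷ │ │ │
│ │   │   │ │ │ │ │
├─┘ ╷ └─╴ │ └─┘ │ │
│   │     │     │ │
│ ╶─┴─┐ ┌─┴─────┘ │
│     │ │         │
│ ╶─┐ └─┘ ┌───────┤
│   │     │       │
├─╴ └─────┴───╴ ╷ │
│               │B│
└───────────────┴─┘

Directions: down, right, down, down, right, right, down, right, down, left, left, up, left, down, left, down, down, right, down, right, right, right, right, right, right, up, right, down
Number of turns: 18

Solution:

┌───┬─────┬───────┐
│A  │     │       │
│ ╶─┤ ┌─╴ ╵ ┌───┐ │
│↳ ↓│ │     │   │ │
│ ╷ │ └─────┴─┐ │ │
│ │↓│         │ │ │
│ │ └─────┬─╴ │ │ │
│ │↳ → ↓  │   │ │ │
│ ├───┐ ╶─┤ ╷ │ │ │
│ │↓ ↰│↳ ↓│ │ │ │ │
├─┘ ╷ └─╴ │ └─┘ │ │
│↓ ↲│↑ ← ↲│     │ │
│ ╶─┴─┐ ┌─┴─────┘ │
│↓    │ │         │
│ ╶─┐ └─┘ ┌───────┤
│↳ ↓│     │    ↱ ↓│
├─╴ └─────┴───╴ ╷ │
│  ↳ → → → → → ↑│B│
└───────────────┴─┘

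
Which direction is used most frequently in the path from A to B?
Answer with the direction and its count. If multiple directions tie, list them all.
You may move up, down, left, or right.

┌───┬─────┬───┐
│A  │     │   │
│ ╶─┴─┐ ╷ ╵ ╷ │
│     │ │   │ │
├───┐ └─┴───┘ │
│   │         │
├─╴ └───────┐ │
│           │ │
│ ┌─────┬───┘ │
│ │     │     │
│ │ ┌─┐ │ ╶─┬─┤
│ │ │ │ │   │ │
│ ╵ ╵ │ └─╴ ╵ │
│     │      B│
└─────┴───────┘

Directions: down, right, right, down, right, right, right, right, down, down, left, left, down, right, down, right
Counts: {'down': 6, 'right': 8, 'left': 2}
Most common: right (8 times)

Solution:

┌───┬─────┬───┐
│A  │     │   │
│ ╶─┴─┐ ╷ ╵ ╷ │
│↳ → ↓│ │   │ │
├───┐ └─┴───┘ │
│   │↳ → → → ↓│
├─╴ └───────┐ │
│           │↓│
│ ┌─────┬───┘ │
│ │     │↓ ← ↲│
│ │ ┌─┐ │ ╶─┬─┤
│ │ │ │ │↳ ↓│ │
│ ╵ ╵ │ └─╴ ╵ │
│     │    ↳ B│
└─────┴───────┘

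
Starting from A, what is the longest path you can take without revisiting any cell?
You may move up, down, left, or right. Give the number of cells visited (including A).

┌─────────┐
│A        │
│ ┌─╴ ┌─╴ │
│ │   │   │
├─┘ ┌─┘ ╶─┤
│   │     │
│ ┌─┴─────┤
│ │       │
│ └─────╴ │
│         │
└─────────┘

Finding longest simple path using DFS:
Start: (0, 0)
Longest path visits 17 cells
Path: A → right → right → down → left → down → left → down → down → right → right → right → right → up → left → left → left

Solution:

┌─────────┐
│A → ↓    │
│ ┌─╴ ┌─╴ │
│ │↓ ↲│   │
├─┘ ┌─┘ ╶─┤
│↓ ↲│     │
│ ┌─┴─────┤
│↓│B ← ← ↰│
│ └─────╴ │
│↳ → → → ↑│
└─────────┘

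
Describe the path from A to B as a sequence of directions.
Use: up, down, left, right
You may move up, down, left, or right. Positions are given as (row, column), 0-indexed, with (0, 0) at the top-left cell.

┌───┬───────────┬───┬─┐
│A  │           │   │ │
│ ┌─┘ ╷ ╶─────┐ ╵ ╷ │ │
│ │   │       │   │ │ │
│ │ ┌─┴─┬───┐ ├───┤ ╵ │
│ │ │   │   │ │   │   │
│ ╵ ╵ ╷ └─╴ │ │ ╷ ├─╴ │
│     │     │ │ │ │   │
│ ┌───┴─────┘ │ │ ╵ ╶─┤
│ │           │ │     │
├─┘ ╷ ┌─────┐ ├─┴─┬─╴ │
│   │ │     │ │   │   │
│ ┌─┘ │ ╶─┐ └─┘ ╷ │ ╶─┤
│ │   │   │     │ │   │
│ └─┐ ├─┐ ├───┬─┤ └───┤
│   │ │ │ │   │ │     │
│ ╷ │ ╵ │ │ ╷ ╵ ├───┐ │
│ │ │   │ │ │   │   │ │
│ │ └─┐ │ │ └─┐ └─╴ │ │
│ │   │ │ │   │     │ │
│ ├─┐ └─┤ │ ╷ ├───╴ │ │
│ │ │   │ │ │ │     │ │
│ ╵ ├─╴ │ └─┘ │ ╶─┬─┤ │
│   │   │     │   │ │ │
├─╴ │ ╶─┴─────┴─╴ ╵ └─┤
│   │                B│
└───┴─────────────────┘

Finding the path and converting it to directions:
Path through cells: (0,0) → (1,0) → (2,0) → (3,0) → (3,1) → (2,1) → (1,1) → (1,2) → (0,2) → (0,3) → (1,3) → (1,4) → (1,5) → (1,6) → (2,6) → (3,6) → (4,6) → (4,5) → (4,4) → (4,3) → (4,2) → (4,1) → (5,1) → (5,0) → (6,0) → (7,0) → (7,1) → (8,1) → (9,1) → (9,2) → (10,2) → (10,3) → (11,3) → (11,2) → (12,2) → (12,3) → (12,4) → (12,5) → (12,6) → (12,7) → (12,8) → (12,9) → (12,10)
Directions: down, down, down, right, up, up, right, up, right, down, right, right, right, down, down, down, left, left, left, left, left, down, left, down, down, right, down, down, right, down, right, down, left, down, right, right, right, right, right, right, right, right

Solution:

┌───┬───────────┬───┬─┐
│A  │↱ ↓        │   │ │
│ ┌─┘ ╷ ╶─────┐ ╵ ╷ │ │
│↓│↱ ↑│↳ → → ↓│   │ │ │
│ │ ┌─┴─┬───┐ ├───┤ ╵ │
│↓│↑│   │   │↓│   │   │
│ ╵ ╵ ╷ └─╴ │ │ ╷ ├─╴ │
│↳ ↑  │     │↓│ │ │   │
│ ┌───┴─────┘ │ │ ╵ ╶─┤
│ │↓ ← ← ← ← ↲│ │     │
├─┘ ╷ ┌─────┐ ├─┴─┬─╴ │
│↓ ↲│ │     │ │   │   │
│ ┌─┘ │ ╶─┐ └─┘ ╷ │ ╶─┤
│↓│   │   │     │ │   │
│ └─┐ ├─┐ ├───┬─┤ └───┤
│↳ ↓│ │ │ │   │ │     │
│ ╷ │ ╵ │ │ ╷ ╵ ├───┐ │
│ │↓│   │ │ │   │   │ │
│ │ └─┐ │ │ └─┐ └─╴ │ │
│ │↳ ↓│ │ │   │     │ │
│ ├─┐ └─┤ │ ╷ ├───╴ │ │
│ │ │↳ ↓│ │ │ │     │ │
│ ╵ ├─╴ │ └─┘ │ ╶─┬─┤ │
│   │↓ ↲│     │   │ │ │
├─╴ │ ╶─┴─────┴─╴ ╵ └─┤
│   │↳ → → → → → → → B│
└───┴─────────────────┘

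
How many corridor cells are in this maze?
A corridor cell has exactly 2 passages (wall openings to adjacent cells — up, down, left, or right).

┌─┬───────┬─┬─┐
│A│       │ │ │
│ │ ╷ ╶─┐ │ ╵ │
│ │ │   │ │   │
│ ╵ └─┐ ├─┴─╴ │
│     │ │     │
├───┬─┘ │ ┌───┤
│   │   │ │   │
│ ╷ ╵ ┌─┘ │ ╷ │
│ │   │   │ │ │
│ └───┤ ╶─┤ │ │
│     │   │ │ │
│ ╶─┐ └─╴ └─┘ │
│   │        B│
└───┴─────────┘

Counting cells with exactly 2 passages:
Total corridor cells: 37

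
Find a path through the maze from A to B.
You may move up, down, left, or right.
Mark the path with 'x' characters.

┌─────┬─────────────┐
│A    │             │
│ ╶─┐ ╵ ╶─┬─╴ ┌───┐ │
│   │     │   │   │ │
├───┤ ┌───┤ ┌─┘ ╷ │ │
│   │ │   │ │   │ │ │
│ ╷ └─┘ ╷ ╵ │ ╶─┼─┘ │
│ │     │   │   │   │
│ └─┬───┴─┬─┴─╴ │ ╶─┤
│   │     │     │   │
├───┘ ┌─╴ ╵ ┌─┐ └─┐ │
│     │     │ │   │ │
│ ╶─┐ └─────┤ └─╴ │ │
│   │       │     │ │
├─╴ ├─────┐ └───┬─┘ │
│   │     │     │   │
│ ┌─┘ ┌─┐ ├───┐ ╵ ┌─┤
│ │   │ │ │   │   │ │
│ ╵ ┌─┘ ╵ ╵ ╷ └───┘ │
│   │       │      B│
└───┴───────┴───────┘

Finding the shortest path through the maze:
Path length: 54 steps
Directions: right → right → down → right → up → right → right → right → right → right → right → down → down → down → left → down → right → down → down → down → left → down → left → up → left → left → up → left → left → left → up → left → left → down → right → down → left → down → down → right → up → right → up → right → right → down → down → right → up → right → down → right → right → right

Solution:

┌─────┬─────────────┐
│A x x│x x x x x x x│
│ ╶─┐ ╵ ╶─┬─╴ ┌───┐ │
│   │x x  │   │   │x│
├───┤ ┌───┤ ┌─┘ ╷ │ │
│   │ │   │ │   │ │x│
│ ╷ └─┘ ╷ ╵ │ ╶─┼─┘ │
│ │     │   │   │x x│
│ └─┬───┴─┬─┴─╴ │ ╶─┤
│   │     │     │x x│
├───┘ ┌─╴ ╵ ┌─┐ └─┐ │
│x x x│     │ │   │x│
│ ╶─┐ └─────┤ └─╴ │ │
│x x│x x x x│     │x│
├─╴ ├─────┐ └───┬─┘ │
│x x│x x x│x x x│x x│
│ ┌─┘ ┌─┐ ├───┐ ╵ ┌─┤
│x│x x│ │x│x x│x x│ │
│ ╵ ┌─┘ ╵ ╵ ╷ └───┘ │
│x x│    x x│x x x B│
└───┴───────┴───────┘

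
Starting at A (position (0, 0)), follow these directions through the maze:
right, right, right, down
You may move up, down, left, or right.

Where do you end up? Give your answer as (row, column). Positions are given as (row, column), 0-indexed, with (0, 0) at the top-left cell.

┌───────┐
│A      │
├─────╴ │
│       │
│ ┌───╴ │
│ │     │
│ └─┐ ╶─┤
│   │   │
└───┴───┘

Following directions step by step:
Start: (0, 0)
  right: (0, 0) → (0, 1)
  right: (0, 1) → (0, 2)
  right: (0, 2) → (0, 3)
  down: (0, 3) → (1, 3)
Final position: (1, 3)

Path taken:

┌───────┐
│A → → ↓│
├─────╴ │
│      B│
│ ┌───╴ │
│ │     │
│ └─┐ ╶─┤
│   │   │
└───┴───┘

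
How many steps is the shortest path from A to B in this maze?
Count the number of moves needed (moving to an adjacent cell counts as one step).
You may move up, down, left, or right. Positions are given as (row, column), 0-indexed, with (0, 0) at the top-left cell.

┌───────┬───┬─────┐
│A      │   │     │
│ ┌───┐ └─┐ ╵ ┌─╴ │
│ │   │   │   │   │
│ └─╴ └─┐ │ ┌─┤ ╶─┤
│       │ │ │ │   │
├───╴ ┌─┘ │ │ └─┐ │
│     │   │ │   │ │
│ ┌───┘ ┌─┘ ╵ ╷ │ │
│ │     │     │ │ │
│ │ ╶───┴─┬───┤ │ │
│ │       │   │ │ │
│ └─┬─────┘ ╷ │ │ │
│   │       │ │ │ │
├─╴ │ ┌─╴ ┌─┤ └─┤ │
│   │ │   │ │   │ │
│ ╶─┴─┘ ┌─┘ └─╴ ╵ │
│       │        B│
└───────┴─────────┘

Using BFS to find shortest path:
Start: (0, 0), End: (8, 8)
Path found:
(0,0) → (1,0) → (2,0) → (2,1) → (2,2) → (3,2) → (3,1) → (3,0) → (4,0) → (5,0) → (6,0) → (6,1) → (7,1) → (7,0) → (8,0) → (8,1) → (8,2) → (8,3) → (7,3) → (7,4) → (6,4) → (6,5) → (5,5) → (5,6) → (6,6) → (7,6) → (7,7) → (8,7) → (8,8)
Number of steps: 28

Solution:

┌───────┬───┬─────┐
│A      │   │     │
│ ┌───┐ └─┐ ╵ ┌─╴ │
│↓│   │   │   │   │
│ └─╴ └─┐ │ ┌─┤ ╶─┤
│↳ → ↓  │ │ │ │   │
├───╴ ┌─┘ │ │ └─┐ │
│↓ ← ↲│   │ │   │ │
│ ┌───┘ ┌─┘ ╵ ╷ │ │
│↓│     │     │ │ │
│ │ ╶───┴─┬───┤ │ │
│↓│       │↱ ↓│ │ │
│ └─┬─────┘ ╷ │ │ │
│↳ ↓│    ↱ ↑│↓│ │ │
├─╴ │ ┌─╴ ┌─┤ └─┤ │
│↓ ↲│ │↱ ↑│ │↳ ↓│ │
│ ╶─┴─┘ ┌─┘ └─╴ ╵ │
│↳ → → ↑│      ↳ B│
└───────┴─────────┘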